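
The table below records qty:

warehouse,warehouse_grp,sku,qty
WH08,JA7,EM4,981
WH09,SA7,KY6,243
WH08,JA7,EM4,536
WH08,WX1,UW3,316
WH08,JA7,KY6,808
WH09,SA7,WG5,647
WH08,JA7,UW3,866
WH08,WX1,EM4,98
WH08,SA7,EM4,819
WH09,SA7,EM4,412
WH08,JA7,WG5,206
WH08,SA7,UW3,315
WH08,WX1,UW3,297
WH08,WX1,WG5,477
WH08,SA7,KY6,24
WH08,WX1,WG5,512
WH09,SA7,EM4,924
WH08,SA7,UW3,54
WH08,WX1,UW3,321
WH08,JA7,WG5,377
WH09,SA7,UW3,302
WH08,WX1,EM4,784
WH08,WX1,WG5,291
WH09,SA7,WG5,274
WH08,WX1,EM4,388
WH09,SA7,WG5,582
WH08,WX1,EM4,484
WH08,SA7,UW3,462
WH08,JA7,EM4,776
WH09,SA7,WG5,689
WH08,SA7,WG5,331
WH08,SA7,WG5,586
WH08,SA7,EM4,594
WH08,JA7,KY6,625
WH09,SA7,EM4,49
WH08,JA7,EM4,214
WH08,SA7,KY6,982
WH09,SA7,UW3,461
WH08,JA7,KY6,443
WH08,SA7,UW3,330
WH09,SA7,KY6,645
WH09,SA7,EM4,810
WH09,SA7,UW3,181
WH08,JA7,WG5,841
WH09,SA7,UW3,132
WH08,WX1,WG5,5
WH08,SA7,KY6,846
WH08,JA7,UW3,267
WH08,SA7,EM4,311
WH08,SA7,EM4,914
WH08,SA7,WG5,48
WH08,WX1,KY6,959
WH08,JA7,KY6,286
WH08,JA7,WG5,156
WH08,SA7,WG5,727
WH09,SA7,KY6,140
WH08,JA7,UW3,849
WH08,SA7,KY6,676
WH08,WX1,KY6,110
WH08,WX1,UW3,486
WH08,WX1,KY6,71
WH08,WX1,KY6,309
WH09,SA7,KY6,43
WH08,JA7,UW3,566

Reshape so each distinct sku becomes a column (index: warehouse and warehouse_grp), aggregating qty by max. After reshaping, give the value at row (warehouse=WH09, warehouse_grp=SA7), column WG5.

Rows with warehouse=WH09, warehouse_grp=SA7 and sku=WG5: qty values are 647, 274, 582, 689.
max(647, 274, 582, 689) = 689.

689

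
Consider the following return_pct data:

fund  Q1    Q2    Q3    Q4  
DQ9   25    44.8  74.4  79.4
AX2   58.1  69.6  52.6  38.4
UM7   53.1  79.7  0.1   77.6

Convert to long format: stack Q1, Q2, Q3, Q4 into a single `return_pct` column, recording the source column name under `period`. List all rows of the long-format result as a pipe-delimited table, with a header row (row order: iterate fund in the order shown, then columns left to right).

| fund | period | return_pct |
| DQ9 | Q1 | 25 |
| DQ9 | Q2 | 44.8 |
| DQ9 | Q3 | 74.4 |
| DQ9 | Q4 | 79.4 |
| AX2 | Q1 | 58.1 |
| AX2 | Q2 | 69.6 |
| AX2 | Q3 | 52.6 |
| AX2 | Q4 | 38.4 |
| UM7 | Q1 | 53.1 |
| UM7 | Q2 | 79.7 |
| UM7 | Q3 | 0.1 |
| UM7 | Q4 | 77.6 |

Each (fund, column) pair becomes one row: 3 × 4 = 12 rows.
For example, (DQ9, Q1) → return_pct=25.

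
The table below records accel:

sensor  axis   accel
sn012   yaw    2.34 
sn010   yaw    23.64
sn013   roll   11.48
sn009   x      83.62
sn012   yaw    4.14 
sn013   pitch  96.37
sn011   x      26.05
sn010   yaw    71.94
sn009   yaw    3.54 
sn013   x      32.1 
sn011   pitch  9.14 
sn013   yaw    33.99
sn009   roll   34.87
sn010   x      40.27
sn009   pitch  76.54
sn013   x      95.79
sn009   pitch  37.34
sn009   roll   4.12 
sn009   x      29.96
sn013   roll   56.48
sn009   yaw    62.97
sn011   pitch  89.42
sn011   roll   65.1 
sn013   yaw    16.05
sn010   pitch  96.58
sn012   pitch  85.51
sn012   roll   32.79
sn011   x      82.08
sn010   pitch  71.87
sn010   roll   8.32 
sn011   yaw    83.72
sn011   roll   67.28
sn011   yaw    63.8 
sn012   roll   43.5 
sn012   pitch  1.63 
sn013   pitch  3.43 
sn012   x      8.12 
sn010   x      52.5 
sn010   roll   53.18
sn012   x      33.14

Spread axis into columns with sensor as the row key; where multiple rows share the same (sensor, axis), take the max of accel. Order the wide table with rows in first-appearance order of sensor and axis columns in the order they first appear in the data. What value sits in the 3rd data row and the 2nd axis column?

With rows in first-appearance order of sensor, row 3 is sensor=sn013. axis columns in first-appearance order: yaw, roll, x, pitch; column 2 is roll.
Long rows with sensor=sn013, axis=roll: max(11.48, 56.48) = 56.48.

56.48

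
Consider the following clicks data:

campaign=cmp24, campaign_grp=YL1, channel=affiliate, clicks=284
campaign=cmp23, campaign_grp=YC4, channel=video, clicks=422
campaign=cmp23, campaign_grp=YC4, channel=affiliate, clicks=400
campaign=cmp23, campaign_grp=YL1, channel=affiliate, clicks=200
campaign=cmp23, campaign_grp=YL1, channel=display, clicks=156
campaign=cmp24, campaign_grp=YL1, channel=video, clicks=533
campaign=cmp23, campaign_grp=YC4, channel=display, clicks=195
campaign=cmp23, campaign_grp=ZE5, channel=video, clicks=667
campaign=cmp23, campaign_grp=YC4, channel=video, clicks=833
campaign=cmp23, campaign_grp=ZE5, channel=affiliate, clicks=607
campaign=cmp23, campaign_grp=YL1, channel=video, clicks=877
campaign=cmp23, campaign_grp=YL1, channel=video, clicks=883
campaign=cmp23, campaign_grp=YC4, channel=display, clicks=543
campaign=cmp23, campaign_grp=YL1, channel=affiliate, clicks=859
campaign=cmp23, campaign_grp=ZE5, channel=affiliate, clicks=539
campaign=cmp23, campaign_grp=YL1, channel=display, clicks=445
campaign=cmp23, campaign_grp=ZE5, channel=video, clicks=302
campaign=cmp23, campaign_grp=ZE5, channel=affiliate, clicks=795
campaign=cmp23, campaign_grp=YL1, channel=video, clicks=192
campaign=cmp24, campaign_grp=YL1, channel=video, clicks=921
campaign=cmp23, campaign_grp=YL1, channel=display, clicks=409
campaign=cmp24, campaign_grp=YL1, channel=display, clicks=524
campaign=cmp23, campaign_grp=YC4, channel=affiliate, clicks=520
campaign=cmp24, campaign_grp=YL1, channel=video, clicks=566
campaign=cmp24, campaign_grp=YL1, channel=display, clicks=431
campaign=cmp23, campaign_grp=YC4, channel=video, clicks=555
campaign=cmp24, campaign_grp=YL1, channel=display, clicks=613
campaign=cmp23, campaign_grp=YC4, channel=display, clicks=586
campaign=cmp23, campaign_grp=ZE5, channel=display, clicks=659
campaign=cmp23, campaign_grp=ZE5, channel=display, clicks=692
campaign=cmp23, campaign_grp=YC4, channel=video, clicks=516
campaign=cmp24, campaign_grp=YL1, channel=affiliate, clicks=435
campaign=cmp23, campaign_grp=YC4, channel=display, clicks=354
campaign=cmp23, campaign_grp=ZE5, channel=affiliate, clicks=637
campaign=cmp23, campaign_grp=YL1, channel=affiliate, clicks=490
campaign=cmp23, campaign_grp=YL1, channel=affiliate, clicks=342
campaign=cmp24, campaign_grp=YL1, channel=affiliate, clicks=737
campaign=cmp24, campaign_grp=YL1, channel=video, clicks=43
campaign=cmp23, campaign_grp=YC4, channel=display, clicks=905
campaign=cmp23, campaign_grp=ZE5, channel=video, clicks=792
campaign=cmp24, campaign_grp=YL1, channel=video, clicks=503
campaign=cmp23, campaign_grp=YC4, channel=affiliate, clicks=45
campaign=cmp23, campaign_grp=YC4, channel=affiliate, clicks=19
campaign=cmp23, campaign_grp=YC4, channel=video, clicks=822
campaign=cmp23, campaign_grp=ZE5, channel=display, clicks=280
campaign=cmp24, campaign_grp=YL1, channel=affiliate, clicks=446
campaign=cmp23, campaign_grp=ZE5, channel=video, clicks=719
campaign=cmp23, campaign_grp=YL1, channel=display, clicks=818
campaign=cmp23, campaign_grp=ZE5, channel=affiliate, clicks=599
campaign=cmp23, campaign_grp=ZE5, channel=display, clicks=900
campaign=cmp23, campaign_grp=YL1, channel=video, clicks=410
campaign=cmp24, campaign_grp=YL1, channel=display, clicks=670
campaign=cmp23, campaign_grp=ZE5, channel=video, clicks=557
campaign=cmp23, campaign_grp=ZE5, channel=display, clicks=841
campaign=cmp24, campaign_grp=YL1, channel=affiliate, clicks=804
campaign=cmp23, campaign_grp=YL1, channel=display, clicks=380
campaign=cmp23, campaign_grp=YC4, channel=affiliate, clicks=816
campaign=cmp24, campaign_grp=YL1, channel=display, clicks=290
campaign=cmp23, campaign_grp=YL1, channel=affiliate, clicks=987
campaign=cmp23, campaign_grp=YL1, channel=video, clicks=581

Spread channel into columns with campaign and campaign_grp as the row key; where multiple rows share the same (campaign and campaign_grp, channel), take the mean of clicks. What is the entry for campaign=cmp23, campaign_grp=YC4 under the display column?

Rows with campaign=cmp23, campaign_grp=YC4 and channel=display: clicks values are 195, 543, 586, 354, 905.
(195 + 543 + 586 + 354 + 905) / 5 = 516.60.

516.60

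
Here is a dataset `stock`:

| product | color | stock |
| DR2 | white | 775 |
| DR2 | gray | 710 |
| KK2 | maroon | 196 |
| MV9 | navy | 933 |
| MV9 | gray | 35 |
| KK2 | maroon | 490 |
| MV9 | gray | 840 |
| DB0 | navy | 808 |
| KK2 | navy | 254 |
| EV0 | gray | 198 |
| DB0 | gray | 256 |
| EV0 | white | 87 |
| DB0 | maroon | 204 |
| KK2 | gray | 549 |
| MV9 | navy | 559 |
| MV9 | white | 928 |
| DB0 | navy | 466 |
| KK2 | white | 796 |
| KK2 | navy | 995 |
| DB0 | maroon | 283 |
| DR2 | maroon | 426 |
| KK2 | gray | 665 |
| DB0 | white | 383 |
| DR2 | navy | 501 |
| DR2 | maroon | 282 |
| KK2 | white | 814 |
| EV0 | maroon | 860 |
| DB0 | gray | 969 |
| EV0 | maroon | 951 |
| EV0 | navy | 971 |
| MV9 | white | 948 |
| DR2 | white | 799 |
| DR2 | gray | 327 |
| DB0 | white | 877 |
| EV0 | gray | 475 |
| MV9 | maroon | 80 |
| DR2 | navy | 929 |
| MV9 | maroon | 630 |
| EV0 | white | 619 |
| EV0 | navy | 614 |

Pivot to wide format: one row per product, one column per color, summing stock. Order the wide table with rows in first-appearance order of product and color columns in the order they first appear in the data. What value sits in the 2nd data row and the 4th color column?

1249

With rows in first-appearance order of product, row 2 is product=KK2. color columns in first-appearance order: white, gray, maroon, navy; column 4 is navy.
Long rows with product=KK2, color=navy: 254 + 995 = 1249.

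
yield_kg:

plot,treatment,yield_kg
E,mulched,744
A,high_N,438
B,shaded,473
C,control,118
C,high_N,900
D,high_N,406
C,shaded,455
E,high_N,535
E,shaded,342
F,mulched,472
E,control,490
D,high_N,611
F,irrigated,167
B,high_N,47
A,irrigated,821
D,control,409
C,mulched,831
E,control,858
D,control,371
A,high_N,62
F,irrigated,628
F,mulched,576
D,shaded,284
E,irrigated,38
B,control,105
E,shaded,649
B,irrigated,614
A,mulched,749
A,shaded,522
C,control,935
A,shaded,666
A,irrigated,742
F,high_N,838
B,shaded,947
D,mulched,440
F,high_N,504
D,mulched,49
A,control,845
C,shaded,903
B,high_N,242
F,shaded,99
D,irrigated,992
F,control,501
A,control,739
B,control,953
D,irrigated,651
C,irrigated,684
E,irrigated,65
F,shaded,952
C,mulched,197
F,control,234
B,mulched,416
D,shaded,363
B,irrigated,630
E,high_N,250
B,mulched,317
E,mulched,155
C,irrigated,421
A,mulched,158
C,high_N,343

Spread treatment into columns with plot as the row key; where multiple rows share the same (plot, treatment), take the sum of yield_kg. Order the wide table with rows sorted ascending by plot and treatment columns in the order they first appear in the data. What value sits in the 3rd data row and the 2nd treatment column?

With rows sorted ascending by plot, row 3 is plot=C. treatment columns in first-appearance order: mulched, high_N, shaded, control, irrigated; column 2 is high_N.
Long rows with plot=C, treatment=high_N: 900 + 343 = 1243.

1243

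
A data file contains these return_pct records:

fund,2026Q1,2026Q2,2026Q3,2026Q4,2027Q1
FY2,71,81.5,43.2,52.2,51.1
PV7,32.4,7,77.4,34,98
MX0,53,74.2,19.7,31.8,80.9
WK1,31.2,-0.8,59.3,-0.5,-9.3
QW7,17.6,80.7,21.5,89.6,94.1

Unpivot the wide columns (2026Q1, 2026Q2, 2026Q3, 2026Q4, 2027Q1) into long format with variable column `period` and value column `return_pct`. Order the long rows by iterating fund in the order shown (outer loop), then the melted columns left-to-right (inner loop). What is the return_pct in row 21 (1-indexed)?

25 rows total (5 × 5). Row 21: index ⌊(21-1)/5⌋ = 4 into fund → QW7; (21-1) mod 5 = 0 into the melted columns → 2026Q1.
So row 21 is (QW7, 2026Q1, 17.6); return_pct = 17.6.

17.6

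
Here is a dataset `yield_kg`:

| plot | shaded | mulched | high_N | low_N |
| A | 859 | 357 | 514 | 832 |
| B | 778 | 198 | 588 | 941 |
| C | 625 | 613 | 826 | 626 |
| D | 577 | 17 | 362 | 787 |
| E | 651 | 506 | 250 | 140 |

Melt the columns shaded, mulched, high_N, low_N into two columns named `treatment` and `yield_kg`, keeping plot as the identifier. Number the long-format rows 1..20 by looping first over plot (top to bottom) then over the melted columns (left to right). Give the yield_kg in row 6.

198

20 rows total (5 × 4). Row 6: index ⌊(6-1)/4⌋ = 1 into plot → B; (6-1) mod 4 = 1 into the melted columns → mulched.
So row 6 is (B, mulched, 198); yield_kg = 198.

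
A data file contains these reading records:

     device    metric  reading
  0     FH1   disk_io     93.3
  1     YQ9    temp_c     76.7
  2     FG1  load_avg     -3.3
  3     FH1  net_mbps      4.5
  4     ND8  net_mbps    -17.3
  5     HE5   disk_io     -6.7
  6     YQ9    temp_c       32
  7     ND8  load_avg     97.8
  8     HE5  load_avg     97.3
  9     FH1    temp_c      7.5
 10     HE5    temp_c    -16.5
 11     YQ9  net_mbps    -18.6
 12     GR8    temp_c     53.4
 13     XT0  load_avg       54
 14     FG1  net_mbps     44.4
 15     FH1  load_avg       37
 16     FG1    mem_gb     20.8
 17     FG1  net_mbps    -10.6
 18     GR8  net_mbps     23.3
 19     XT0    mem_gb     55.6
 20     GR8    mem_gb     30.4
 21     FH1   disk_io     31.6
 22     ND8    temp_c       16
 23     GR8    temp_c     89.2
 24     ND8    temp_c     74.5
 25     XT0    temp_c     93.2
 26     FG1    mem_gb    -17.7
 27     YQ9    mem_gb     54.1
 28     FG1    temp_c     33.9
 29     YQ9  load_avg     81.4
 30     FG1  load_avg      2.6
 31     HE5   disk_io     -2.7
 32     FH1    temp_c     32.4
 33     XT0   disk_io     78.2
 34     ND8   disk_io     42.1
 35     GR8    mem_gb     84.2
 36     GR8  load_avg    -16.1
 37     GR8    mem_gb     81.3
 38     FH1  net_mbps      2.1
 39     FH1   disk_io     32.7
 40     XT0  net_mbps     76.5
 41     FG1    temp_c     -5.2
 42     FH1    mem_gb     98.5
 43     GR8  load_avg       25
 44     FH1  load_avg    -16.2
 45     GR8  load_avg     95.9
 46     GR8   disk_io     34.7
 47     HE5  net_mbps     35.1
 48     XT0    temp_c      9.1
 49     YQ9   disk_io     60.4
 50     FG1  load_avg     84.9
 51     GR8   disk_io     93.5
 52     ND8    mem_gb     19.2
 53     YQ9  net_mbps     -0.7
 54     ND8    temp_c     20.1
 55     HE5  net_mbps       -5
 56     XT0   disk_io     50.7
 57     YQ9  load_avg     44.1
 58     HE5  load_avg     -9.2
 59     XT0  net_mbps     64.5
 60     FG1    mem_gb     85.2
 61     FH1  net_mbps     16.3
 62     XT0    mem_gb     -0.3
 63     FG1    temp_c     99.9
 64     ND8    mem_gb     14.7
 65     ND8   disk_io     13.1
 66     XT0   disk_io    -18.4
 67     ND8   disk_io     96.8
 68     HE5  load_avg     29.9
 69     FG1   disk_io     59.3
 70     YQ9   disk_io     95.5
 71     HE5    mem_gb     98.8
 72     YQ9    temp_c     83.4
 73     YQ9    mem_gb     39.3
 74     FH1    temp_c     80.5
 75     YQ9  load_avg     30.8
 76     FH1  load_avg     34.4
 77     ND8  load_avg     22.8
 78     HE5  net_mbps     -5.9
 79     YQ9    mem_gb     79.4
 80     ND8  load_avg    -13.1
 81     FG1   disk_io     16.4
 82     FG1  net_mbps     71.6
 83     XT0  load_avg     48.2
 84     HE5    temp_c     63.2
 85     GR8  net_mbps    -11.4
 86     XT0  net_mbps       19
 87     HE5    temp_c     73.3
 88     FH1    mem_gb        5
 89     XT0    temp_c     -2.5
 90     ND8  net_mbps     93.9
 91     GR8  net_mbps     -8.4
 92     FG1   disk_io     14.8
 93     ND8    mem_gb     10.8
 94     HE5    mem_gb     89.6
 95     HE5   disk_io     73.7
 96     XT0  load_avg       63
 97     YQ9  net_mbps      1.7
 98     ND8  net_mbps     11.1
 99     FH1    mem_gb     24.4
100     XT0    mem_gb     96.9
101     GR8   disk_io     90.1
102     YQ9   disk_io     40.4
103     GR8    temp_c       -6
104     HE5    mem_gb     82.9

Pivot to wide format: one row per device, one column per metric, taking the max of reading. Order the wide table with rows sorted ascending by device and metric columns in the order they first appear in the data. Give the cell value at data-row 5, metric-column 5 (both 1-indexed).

With rows sorted ascending by device, row 5 is device=ND8. metric columns in first-appearance order: disk_io, temp_c, load_avg, net_mbps, mem_gb; column 5 is mem_gb.
Long rows with device=ND8, metric=mem_gb: max(19.2, 14.7, 10.8) = 19.2.

19.2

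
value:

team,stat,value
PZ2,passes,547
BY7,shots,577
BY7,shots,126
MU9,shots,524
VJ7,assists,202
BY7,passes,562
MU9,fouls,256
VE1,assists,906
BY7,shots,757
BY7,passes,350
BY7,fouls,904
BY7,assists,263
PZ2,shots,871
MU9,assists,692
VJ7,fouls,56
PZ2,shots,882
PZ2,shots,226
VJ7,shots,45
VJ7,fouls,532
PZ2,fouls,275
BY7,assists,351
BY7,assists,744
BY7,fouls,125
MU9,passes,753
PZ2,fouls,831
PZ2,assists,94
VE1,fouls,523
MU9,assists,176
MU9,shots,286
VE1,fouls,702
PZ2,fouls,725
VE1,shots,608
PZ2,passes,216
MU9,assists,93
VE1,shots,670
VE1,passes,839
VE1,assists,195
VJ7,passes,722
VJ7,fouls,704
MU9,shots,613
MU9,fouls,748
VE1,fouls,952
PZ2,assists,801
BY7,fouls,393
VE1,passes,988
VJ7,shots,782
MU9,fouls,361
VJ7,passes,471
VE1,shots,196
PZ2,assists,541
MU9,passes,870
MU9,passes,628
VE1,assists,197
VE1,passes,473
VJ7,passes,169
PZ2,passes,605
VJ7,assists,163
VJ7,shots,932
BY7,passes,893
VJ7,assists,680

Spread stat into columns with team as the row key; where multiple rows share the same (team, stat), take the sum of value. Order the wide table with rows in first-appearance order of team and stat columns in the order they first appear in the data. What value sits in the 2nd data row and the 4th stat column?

1422

With rows in first-appearance order of team, row 2 is team=BY7. stat columns in first-appearance order: passes, shots, assists, fouls; column 4 is fouls.
Long rows with team=BY7, stat=fouls: 904 + 125 + 393 = 1422.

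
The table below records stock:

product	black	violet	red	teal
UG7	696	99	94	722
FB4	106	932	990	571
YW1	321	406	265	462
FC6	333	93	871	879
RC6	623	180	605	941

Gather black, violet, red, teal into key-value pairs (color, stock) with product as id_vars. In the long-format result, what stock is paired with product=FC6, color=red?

Unpivoting turns each (product, wide-column) pair into one long row.
The wide cell at row FC6, column red holds 871, so the long row (FC6, red) has stock=871.

871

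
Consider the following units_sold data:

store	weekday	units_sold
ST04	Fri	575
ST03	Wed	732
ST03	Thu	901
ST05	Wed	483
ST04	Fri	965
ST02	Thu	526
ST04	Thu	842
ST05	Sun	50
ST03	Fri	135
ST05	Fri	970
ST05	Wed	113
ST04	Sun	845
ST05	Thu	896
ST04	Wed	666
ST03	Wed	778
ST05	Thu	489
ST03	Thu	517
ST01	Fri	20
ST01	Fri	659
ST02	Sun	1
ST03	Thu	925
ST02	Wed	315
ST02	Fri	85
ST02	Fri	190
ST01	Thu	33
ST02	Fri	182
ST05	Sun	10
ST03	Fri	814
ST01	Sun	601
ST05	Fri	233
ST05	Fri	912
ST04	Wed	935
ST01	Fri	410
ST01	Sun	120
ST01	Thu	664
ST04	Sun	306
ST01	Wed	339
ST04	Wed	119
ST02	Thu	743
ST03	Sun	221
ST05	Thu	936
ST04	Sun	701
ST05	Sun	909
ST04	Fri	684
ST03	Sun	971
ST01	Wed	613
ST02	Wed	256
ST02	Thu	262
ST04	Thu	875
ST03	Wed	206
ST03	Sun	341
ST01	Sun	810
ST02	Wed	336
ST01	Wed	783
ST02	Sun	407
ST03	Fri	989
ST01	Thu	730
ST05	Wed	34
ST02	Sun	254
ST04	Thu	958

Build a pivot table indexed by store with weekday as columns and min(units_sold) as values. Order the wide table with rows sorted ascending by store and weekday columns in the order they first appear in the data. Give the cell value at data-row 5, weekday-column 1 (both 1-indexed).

With rows sorted ascending by store, row 5 is store=ST05. weekday columns in first-appearance order: Fri, Wed, Thu, Sun; column 1 is Fri.
Long rows with store=ST05, weekday=Fri: min(970, 233, 912) = 233.

233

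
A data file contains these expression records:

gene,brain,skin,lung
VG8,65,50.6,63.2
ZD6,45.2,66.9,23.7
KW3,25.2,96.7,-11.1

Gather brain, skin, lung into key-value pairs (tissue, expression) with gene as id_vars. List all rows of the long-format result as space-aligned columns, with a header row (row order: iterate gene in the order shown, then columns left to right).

Each (gene, column) pair becomes one row: 3 × 3 = 9 rows.
For example, (VG8, brain) → expression=65.

gene  tissue  expression
VG8   brain   65        
VG8   skin    50.6      
VG8   lung    63.2      
ZD6   brain   45.2      
ZD6   skin    66.9      
ZD6   lung    23.7      
KW3   brain   25.2      
KW3   skin    96.7      
KW3   lung    -11.1     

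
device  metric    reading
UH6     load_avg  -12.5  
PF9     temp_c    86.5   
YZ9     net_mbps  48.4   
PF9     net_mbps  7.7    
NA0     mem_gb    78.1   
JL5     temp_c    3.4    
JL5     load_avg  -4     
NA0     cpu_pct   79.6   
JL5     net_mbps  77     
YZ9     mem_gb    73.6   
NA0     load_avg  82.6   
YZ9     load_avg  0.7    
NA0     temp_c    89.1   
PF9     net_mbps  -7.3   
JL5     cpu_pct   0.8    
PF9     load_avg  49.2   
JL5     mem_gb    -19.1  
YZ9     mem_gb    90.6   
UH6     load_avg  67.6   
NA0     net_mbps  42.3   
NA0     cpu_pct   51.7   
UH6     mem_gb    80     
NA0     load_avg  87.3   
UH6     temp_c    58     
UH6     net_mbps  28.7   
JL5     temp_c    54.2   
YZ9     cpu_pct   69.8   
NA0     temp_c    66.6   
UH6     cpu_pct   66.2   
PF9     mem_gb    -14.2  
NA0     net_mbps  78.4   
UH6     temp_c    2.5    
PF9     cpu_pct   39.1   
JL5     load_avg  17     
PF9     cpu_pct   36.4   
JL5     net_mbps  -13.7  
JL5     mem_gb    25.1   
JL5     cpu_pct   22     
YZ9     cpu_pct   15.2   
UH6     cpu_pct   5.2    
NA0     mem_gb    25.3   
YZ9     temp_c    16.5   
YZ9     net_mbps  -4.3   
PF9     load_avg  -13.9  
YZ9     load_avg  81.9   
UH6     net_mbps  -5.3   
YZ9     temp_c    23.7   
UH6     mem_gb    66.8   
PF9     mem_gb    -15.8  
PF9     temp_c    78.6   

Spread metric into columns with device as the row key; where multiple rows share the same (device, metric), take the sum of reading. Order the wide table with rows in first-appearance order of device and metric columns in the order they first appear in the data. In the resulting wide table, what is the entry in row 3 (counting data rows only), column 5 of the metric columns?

85

With rows in first-appearance order of device, row 3 is device=YZ9. metric columns in first-appearance order: load_avg, temp_c, net_mbps, mem_gb, cpu_pct; column 5 is cpu_pct.
Long rows with device=YZ9, metric=cpu_pct: 69.8 + 15.2 = 85.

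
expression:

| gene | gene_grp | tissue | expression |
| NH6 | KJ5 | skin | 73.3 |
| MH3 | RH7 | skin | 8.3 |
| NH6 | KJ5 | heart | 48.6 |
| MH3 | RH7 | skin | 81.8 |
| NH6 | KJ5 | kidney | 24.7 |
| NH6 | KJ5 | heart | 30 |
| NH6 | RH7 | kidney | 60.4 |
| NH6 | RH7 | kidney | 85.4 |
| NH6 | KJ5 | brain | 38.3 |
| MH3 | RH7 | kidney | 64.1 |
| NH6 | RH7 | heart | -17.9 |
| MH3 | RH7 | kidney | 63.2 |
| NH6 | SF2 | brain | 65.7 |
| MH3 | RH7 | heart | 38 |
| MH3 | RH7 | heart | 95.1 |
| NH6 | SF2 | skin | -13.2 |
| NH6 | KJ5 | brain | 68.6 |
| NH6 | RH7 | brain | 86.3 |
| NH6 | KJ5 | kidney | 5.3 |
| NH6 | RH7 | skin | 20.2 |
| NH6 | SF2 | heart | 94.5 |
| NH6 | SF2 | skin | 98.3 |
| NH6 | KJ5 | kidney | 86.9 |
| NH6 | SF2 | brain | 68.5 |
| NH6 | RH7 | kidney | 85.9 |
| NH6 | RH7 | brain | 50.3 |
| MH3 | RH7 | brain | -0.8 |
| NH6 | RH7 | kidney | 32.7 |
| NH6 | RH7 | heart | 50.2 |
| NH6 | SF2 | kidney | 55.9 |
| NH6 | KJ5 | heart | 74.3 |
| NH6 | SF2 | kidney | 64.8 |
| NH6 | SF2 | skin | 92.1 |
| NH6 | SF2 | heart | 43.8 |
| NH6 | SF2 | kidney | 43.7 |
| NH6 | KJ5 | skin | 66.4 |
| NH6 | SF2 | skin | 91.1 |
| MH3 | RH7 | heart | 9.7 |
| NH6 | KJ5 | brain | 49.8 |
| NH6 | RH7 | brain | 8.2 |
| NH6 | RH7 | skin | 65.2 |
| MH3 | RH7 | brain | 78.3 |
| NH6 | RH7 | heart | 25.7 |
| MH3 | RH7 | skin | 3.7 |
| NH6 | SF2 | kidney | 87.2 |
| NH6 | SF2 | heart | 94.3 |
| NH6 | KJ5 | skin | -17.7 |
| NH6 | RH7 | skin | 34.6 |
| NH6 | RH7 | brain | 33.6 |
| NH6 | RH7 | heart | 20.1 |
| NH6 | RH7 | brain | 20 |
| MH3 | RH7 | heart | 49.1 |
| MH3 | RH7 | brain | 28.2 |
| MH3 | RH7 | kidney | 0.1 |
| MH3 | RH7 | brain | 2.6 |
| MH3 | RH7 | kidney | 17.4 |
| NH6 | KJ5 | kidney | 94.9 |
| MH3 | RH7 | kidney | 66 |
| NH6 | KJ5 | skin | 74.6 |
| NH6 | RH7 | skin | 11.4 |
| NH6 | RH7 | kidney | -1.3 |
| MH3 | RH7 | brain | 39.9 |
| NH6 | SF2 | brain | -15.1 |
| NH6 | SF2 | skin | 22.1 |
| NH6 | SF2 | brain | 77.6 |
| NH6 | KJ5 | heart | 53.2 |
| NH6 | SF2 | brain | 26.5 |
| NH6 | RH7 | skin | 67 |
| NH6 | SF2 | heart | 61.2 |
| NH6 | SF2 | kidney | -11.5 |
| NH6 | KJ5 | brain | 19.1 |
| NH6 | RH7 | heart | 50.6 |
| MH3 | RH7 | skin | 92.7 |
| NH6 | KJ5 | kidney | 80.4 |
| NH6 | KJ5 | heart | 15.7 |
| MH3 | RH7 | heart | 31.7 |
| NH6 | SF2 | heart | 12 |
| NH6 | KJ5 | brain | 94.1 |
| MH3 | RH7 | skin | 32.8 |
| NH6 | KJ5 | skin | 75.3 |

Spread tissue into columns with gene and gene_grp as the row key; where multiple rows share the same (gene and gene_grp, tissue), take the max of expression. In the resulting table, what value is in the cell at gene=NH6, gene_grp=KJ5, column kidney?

94.9

Rows with gene=NH6, gene_grp=KJ5 and tissue=kidney: expression values are 24.7, 5.3, 86.9, 94.9, 80.4.
max(24.7, 5.3, 86.9, 94.9, 80.4) = 94.9.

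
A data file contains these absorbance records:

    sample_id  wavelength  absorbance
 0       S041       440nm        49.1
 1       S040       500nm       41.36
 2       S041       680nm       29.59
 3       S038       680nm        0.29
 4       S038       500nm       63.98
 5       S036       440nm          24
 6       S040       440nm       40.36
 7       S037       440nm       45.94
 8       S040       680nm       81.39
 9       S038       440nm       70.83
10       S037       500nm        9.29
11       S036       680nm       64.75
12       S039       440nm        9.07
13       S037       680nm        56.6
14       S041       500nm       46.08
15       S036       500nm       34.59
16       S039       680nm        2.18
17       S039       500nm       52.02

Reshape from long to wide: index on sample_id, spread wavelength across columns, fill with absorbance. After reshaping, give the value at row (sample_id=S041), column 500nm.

46.08

Wide layout: rows indexed by sample_id, columns are the 3 distinct wavelength values (440nm, 500nm, 680nm).
Cell (sample_id=S041, wavelength=500nm) draws from the long row where sample_id=S041 and wavelength=500nm, which has absorbance=46.08.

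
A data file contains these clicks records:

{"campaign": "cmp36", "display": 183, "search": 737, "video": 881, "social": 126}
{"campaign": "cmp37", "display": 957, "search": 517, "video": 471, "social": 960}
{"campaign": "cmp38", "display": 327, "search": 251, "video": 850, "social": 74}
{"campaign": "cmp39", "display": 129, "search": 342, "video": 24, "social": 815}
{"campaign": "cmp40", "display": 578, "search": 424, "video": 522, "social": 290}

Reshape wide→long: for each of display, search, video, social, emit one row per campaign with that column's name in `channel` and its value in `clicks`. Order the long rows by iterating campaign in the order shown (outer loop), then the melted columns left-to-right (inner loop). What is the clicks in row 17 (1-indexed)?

578

20 rows total (5 × 4). Row 17: index ⌊(17-1)/4⌋ = 4 into campaign → cmp40; (17-1) mod 4 = 0 into the melted columns → display.
So row 17 is (cmp40, display, 578); clicks = 578.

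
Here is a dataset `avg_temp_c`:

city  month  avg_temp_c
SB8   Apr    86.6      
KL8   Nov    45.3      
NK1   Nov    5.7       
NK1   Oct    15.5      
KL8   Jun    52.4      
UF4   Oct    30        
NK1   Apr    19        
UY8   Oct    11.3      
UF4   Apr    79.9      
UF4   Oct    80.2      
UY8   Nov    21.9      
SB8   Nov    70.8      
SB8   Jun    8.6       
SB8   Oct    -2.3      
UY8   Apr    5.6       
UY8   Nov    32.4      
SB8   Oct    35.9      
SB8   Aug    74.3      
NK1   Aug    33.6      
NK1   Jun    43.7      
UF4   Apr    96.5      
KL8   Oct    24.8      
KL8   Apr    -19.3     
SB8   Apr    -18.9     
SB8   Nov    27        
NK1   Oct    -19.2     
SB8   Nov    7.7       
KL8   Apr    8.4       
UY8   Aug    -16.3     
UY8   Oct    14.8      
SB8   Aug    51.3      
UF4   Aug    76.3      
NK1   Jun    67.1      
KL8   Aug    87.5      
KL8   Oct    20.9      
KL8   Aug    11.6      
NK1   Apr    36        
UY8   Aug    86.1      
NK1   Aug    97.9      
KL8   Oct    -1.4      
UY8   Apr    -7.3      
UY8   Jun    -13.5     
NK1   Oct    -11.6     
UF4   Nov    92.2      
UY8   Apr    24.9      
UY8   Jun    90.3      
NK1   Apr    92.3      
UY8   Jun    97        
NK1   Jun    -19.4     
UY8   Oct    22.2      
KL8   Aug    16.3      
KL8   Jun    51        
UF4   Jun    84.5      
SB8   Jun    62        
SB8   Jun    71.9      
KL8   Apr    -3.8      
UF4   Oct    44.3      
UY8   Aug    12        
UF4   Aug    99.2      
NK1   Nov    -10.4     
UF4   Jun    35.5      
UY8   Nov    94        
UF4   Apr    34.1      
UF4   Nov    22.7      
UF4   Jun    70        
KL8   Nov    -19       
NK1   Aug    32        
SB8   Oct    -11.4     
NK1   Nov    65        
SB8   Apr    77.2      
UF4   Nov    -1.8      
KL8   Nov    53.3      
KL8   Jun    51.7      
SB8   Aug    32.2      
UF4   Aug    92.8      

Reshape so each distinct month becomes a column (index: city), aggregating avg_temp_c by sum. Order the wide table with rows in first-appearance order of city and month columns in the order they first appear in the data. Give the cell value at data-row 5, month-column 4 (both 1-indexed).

With rows in first-appearance order of city, row 5 is city=UY8. month columns in first-appearance order: Apr, Nov, Oct, Jun, Aug; column 4 is Jun.
Long rows with city=UY8, month=Jun: -13.5 + 90.3 + 97 = 173.8.

173.8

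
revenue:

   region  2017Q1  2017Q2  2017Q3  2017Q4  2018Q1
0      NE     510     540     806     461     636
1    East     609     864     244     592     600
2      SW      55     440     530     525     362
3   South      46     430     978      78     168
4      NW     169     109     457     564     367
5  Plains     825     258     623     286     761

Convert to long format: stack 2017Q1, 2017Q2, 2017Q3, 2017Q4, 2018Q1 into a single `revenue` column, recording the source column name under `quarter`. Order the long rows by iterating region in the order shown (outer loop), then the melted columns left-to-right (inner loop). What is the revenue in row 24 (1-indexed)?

564

30 rows total (6 × 5). Row 24: index ⌊(24-1)/5⌋ = 4 into region → NW; (24-1) mod 5 = 3 into the melted columns → 2017Q4.
So row 24 is (NW, 2017Q4, 564); revenue = 564.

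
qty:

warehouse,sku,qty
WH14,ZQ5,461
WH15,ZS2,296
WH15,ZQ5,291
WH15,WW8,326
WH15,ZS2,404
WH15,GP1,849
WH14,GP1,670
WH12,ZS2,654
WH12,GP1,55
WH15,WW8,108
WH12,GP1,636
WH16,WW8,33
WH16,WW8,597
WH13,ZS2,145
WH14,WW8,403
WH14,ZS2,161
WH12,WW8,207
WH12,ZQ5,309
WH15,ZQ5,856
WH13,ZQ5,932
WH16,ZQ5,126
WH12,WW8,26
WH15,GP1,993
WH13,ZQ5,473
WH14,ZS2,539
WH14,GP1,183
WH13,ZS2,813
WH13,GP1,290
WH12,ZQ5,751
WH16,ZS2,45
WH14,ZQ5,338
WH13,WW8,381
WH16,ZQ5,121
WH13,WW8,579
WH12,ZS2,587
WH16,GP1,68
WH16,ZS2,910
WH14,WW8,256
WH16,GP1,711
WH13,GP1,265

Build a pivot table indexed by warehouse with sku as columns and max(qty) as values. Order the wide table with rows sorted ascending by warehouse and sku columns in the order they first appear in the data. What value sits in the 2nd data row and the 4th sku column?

With rows sorted ascending by warehouse, row 2 is warehouse=WH13. sku columns in first-appearance order: ZQ5, ZS2, WW8, GP1; column 4 is GP1.
Long rows with warehouse=WH13, sku=GP1: max(290, 265) = 290.

290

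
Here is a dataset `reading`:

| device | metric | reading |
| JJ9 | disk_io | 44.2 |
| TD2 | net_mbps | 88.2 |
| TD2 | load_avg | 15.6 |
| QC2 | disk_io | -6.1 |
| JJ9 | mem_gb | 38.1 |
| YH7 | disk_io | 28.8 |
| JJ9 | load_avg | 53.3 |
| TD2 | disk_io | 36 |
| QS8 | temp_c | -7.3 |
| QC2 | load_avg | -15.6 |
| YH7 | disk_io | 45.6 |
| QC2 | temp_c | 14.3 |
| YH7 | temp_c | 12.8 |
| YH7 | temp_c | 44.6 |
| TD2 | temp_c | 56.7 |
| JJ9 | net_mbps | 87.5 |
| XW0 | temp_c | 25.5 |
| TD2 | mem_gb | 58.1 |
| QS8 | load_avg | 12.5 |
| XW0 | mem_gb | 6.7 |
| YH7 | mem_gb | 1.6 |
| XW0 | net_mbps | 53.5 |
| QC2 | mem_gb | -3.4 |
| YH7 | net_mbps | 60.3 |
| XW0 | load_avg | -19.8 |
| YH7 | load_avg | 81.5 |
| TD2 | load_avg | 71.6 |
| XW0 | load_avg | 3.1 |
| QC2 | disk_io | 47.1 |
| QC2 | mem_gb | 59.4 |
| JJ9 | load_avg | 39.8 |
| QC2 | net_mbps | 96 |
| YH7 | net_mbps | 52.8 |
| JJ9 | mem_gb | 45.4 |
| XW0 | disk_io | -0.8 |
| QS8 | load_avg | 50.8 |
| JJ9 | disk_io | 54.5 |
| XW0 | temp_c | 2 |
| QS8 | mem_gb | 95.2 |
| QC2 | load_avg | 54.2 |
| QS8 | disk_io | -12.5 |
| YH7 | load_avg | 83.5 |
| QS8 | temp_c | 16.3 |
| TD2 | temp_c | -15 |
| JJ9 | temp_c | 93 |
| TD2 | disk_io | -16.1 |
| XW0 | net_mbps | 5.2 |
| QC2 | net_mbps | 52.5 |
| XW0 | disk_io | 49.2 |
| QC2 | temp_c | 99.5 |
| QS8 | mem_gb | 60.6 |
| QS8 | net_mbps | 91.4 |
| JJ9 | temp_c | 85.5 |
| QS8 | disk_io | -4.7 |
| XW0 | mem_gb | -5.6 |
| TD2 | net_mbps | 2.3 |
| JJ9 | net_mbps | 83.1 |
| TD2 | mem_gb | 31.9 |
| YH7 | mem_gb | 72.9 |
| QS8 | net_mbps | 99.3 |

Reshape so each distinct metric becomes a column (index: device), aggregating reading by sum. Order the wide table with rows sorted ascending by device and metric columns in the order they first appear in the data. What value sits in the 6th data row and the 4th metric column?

With rows sorted ascending by device, row 6 is device=YH7. metric columns in first-appearance order: disk_io, net_mbps, load_avg, mem_gb, temp_c; column 4 is mem_gb.
Long rows with device=YH7, metric=mem_gb: 1.6 + 72.9 = 74.5.

74.5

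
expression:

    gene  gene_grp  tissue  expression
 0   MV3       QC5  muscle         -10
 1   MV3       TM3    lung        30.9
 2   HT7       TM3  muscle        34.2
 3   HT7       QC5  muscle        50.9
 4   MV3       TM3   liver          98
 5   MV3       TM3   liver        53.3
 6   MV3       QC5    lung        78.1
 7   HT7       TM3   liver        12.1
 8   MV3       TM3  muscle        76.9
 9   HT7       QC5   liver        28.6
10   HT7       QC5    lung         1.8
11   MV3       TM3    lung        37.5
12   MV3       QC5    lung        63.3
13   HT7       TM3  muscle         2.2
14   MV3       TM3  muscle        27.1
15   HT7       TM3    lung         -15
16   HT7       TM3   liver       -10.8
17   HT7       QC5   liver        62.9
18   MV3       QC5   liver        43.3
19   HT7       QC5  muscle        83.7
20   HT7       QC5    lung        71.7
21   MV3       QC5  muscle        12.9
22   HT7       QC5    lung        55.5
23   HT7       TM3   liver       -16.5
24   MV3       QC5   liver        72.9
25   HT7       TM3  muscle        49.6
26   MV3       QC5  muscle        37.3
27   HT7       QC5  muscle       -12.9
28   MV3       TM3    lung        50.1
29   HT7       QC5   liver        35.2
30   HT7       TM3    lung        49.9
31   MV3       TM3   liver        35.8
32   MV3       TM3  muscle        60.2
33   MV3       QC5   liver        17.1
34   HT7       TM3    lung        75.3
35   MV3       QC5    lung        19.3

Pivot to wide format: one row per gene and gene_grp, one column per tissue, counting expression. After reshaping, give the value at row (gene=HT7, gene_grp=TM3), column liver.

Rows with gene=HT7, gene_grp=TM3 and tissue=liver: expression values are 12.1, -10.8, -16.5.
3 rows match — count = 3.

3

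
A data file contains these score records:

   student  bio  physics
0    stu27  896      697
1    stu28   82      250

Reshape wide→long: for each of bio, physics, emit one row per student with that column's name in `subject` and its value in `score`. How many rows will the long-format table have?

4

2 student values × 2 melted columns = 4 rows.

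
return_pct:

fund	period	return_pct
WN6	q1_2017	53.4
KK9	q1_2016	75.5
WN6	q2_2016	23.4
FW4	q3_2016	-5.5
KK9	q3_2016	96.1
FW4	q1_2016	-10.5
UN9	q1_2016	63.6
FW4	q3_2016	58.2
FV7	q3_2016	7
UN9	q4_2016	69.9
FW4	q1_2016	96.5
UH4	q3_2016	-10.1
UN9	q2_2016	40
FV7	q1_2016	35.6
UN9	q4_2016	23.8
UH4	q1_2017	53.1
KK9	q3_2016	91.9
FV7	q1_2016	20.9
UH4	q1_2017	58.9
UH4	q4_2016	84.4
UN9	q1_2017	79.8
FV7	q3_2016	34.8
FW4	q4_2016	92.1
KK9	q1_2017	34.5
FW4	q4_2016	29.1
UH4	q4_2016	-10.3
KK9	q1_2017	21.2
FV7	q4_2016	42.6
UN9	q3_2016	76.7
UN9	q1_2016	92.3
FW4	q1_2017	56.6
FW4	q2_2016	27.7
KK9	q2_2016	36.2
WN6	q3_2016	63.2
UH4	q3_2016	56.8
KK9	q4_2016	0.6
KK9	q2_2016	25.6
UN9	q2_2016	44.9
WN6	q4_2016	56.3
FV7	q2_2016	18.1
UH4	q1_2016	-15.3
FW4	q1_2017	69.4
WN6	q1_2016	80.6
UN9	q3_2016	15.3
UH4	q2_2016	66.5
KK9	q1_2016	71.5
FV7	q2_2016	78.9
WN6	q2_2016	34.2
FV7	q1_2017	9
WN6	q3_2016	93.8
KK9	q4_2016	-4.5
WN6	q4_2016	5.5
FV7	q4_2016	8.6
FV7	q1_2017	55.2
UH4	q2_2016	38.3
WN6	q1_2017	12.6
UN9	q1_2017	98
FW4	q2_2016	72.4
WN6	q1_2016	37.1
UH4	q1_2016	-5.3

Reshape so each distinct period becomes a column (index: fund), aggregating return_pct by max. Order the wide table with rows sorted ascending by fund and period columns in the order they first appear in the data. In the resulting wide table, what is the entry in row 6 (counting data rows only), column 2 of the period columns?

80.6

With rows sorted ascending by fund, row 6 is fund=WN6. period columns in first-appearance order: q1_2017, q1_2016, q2_2016, q3_2016, q4_2016; column 2 is q1_2016.
Long rows with fund=WN6, period=q1_2016: max(80.6, 37.1) = 80.6.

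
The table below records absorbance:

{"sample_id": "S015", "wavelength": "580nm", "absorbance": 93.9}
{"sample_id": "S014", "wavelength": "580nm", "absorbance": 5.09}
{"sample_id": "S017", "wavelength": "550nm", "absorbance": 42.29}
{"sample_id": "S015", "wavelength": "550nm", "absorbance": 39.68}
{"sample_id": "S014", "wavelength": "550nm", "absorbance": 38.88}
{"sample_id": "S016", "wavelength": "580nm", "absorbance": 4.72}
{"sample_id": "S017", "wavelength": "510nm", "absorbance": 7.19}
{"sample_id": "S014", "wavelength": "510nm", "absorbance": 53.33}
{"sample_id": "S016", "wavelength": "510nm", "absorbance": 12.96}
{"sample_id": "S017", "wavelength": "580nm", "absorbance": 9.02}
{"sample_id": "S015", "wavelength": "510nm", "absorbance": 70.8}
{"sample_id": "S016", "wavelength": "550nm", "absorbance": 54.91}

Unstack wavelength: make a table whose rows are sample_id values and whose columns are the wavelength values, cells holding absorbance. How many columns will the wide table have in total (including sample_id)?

1 column for sample_id plus 3 distinct wavelength values → 4 columns.

4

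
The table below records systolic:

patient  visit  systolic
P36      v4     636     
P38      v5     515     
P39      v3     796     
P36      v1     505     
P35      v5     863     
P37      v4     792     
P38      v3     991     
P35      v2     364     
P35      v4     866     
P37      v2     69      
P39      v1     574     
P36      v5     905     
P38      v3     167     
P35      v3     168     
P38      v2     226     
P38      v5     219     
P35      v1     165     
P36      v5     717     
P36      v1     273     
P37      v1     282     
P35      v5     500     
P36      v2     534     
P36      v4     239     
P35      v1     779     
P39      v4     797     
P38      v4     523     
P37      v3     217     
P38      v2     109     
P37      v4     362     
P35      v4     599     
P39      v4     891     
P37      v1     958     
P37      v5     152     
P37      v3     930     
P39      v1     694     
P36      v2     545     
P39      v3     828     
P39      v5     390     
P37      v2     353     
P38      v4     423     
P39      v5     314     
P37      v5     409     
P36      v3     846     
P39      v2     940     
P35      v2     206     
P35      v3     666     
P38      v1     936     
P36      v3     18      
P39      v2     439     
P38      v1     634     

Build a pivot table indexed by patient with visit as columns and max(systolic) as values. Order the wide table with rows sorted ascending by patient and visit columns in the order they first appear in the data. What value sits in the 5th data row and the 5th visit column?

940

With rows sorted ascending by patient, row 5 is patient=P39. visit columns in first-appearance order: v4, v5, v3, v1, v2; column 5 is v2.
Long rows with patient=P39, visit=v2: max(940, 439) = 940.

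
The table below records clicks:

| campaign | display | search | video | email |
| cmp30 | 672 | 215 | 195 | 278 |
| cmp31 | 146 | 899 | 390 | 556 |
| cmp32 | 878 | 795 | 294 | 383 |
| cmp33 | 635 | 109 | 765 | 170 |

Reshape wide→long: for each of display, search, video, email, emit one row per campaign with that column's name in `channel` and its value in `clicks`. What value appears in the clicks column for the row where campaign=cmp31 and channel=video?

Unpivoting turns each (campaign, wide-column) pair into one long row.
The wide cell at row cmp31, column video holds 390, so the long row (cmp31, video) has clicks=390.

390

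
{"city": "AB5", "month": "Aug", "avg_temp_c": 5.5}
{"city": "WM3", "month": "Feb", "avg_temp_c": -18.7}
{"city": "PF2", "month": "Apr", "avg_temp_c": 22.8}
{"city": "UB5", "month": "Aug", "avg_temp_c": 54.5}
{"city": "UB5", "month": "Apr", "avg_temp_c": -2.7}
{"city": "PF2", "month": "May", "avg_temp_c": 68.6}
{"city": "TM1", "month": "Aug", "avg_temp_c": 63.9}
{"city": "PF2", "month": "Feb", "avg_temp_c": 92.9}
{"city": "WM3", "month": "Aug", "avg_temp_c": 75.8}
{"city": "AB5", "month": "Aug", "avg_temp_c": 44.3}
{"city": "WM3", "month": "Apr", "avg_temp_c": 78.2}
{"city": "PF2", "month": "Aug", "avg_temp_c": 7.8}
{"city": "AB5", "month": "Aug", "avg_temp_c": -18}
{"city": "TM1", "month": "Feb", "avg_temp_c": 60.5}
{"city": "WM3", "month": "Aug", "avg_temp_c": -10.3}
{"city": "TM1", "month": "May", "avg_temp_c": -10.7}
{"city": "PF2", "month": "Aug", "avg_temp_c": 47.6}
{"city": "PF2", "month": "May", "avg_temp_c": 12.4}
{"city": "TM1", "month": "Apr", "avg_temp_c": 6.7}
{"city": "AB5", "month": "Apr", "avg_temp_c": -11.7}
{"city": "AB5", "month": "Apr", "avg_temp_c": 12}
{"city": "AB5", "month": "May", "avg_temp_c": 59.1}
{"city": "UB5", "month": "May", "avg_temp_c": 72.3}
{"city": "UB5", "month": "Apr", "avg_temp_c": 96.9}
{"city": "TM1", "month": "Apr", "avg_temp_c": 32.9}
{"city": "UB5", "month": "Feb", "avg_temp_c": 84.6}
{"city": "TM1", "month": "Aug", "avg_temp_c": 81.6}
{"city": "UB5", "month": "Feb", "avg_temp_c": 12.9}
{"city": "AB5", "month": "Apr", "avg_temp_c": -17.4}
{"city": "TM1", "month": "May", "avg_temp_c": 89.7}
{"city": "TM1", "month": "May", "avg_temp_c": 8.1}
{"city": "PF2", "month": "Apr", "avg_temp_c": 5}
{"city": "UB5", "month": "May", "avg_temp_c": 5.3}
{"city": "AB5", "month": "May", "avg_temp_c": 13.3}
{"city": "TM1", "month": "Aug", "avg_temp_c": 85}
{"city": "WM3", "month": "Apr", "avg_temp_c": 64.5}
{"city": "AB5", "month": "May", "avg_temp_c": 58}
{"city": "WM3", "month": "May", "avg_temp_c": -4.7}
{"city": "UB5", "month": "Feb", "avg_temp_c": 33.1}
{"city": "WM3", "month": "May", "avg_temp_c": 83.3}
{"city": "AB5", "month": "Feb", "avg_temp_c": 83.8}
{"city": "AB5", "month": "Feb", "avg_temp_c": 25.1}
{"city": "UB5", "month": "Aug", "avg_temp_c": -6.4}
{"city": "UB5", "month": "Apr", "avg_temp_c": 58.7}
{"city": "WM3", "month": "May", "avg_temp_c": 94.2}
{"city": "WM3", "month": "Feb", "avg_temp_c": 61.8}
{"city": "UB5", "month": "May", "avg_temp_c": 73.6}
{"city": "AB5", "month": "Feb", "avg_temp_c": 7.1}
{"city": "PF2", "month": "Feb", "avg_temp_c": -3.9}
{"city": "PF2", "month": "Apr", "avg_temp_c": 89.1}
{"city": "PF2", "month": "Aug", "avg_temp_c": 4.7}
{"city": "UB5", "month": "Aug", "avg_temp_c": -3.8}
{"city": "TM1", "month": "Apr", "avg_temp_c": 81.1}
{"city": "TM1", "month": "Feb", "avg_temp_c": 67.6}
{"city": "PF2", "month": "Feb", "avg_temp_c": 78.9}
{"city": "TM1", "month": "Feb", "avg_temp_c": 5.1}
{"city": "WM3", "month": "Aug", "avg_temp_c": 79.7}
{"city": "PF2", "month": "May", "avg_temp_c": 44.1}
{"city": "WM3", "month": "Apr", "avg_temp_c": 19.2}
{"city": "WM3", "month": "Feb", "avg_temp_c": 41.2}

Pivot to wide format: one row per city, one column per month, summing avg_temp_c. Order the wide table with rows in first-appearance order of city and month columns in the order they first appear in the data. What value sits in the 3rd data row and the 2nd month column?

167.9

With rows in first-appearance order of city, row 3 is city=PF2. month columns in first-appearance order: Aug, Feb, Apr, May; column 2 is Feb.
Long rows with city=PF2, month=Feb: 92.9 + -3.9 + 78.9 = 167.9.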